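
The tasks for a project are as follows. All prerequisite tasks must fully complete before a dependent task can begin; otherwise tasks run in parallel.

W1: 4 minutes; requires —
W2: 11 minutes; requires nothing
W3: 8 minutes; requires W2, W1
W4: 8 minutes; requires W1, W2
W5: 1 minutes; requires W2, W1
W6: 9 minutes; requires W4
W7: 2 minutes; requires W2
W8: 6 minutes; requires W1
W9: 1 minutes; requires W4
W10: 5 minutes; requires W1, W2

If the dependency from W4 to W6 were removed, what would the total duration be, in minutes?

Original critical path: W2→W4→W6 = 11+8+9 = 28 ⇒ 28 minutes.
Without W4→W6, W6's earliest start moves from 19 to 0.
The longest chain is now W2→W4→W9 = 11+8+1 = 20, so the project takes 20 minutes.

20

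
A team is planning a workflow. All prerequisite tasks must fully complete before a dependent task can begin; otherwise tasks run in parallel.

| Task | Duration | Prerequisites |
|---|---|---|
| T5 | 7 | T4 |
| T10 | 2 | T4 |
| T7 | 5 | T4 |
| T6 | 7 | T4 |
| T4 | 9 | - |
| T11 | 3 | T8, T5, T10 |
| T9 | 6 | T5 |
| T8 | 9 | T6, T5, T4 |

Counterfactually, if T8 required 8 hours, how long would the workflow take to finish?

27

Critical path before the change: T4→T5→T8→T11 = 9+7+9+3 = 28 giving 28 hours.
Since T8 is critical, the -1 change carries straight to that chain (now 27 hours).
No other chain overtakes it, so the finish is 27 hours.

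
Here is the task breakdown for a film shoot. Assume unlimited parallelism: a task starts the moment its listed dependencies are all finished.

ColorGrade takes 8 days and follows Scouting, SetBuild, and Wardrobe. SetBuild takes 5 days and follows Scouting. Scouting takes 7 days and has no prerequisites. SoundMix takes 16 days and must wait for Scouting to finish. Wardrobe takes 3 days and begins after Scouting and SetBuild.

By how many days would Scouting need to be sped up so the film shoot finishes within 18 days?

5

Current finish: 23 days; target: 18.
Scouting is on every critical path, so each day cut from Scouting cuts the finish by one (this holds down to a finish of 17).
Need 23 − 18 = 5 days off Scouting → Scouting becomes 2 days, finish becomes 18.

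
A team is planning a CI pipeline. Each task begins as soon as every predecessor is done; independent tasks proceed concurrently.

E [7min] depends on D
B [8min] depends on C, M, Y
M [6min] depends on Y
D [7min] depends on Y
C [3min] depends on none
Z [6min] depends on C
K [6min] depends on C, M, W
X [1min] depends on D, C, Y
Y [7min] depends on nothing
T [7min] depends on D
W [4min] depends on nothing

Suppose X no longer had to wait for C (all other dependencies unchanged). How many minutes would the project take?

21

With the dependency in place, Y→D→E = 7+7+7 = 21 sets the finish at 21 minutes.
Dropping C→X doesn't change X's earliest start (14); another predecessor still binds.
The longest chain is now Y→D→E = 7+7+7 = 21, so the project takes 21 minutes.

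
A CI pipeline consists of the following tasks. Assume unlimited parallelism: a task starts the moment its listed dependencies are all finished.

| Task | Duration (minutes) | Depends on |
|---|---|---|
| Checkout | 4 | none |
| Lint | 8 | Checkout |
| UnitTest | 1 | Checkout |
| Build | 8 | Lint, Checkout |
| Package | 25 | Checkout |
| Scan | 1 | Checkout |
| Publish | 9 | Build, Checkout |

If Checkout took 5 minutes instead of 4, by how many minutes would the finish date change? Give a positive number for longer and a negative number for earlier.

1

The binding path is Checkout→Lint→Build→Publish = 4+8+8+9 = 29; finish at 29 minutes.
Since Checkout is critical, the +1 change carries straight to that chain (now 30 minutes).
No other chain overtakes it, so the finish is 30 minutes.
Change in finish: 30 − 29 = +1 minutes.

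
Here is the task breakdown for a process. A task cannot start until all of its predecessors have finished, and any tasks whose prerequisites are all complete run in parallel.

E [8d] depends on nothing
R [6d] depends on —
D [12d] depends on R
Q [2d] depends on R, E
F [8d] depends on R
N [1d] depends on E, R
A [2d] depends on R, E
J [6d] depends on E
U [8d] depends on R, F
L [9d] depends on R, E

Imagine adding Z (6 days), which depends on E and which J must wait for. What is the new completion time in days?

Originally the process takes 22 days.
With Z inserted, J now waits for max(E, Z).
New critical path: R→F→U = 6+8+8 = 22 ⇒ 22 days.

22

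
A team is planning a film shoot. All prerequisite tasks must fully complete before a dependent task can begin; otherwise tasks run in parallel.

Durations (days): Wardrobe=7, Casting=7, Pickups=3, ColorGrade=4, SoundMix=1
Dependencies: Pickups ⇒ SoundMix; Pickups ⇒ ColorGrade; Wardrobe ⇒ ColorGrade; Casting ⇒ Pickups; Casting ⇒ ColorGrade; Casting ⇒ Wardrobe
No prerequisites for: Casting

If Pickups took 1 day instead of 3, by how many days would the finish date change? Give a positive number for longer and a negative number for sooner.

0

Critical path before the change: Casting→Wardrobe→ColorGrade = 7+7+4 = 18 giving 18 days.
Pickups is off the critical path — its longest chain is 14 days, giving 4 of slack.
No other chain overtakes it, so the finish is 18 days.
Change in finish: 18 − 18 = +0 days.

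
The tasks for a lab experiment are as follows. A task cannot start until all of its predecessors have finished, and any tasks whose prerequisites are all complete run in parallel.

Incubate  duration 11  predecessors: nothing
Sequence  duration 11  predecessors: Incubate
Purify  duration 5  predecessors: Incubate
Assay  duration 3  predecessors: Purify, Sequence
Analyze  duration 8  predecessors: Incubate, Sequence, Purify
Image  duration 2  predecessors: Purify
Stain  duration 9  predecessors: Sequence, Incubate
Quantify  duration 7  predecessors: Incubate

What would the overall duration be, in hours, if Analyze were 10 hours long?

Actual critical path: Incubate→Sequence→Stain = 11+11+9 = 31 ⇒ 31 hours.
Analyze is off the critical path — its longest chain is 30 hours, giving 1 of slack.
New critical path: Incubate→Sequence→Analyze = 11+11+10 = 32 ⇒ 32 hours.

32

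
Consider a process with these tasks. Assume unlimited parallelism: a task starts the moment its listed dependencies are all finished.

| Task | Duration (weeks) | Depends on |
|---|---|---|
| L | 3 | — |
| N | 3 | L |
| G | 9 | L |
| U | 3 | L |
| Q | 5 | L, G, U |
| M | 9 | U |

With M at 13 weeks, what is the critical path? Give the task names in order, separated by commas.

Critical path before the change: L→G→Q = 3+9+5 = 17 giving 17 weeks.
M is off the critical path — its longest chain is 15 weeks, giving 2 of slack.
New critical path: L→U→M = 3+3+13 = 19 ⇒ 19 weeks.

L, U, M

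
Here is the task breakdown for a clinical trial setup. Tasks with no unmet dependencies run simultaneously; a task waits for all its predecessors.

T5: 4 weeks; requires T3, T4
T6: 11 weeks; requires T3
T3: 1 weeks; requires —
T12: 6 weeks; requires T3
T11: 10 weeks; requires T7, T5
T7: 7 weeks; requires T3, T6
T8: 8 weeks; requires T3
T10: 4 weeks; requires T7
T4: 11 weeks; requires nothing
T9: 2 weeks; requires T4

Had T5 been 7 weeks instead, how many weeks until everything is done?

The binding path is T3→T6→T7→T11 = 1+11+7+10 = 29; finish at 29 weeks.
T5 is off the critical path — its longest chain is 25 weeks, giving 4 of slack.
No other chain overtakes it, so the finish is 29 weeks.

29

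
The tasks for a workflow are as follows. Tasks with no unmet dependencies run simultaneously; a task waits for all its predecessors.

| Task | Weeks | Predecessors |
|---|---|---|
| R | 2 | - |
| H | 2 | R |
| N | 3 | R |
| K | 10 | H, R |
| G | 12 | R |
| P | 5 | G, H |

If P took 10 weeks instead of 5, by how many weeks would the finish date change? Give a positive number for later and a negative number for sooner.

5

The binding path is R→G→P = 2+12+5 = 19; finish at 19 weeks.
Since P is critical, the +5 change carries straight to that chain (now 24 weeks).
No other chain overtakes it, so the finish is 24 weeks.
Change in finish: 24 − 19 = +5 weeks.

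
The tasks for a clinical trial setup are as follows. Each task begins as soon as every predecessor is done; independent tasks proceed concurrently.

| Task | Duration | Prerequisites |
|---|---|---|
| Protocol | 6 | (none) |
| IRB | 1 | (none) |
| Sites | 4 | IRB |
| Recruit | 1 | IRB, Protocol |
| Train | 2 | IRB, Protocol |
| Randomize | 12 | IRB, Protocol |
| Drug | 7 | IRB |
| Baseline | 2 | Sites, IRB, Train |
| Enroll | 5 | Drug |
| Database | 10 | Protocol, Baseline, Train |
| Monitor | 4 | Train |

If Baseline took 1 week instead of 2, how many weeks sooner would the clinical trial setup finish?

1

As given, the longest chain is Protocol→Train→Baseline→Database = 6+2+2+10 = 20, so the finish is 20 weeks.
Baseline is on the critical path; changing it to 1 makes that path 19 weeks.
The critical path is still Protocol→Train→Baseline→Database; finish is now 19 weeks.
Change in finish: 19 − 20 = -1 weeks.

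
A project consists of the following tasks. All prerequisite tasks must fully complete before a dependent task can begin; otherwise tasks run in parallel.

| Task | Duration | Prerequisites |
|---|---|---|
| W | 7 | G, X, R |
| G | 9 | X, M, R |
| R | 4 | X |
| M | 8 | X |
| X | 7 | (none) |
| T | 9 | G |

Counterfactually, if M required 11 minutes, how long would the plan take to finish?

36

Critical path before the change: X→M→G→T = 7+8+9+9 = 33 giving 33 minutes.
M is on the critical path; changing it to 11 makes that path 36 minutes.
No other chain overtakes it, so the finish is 36 minutes.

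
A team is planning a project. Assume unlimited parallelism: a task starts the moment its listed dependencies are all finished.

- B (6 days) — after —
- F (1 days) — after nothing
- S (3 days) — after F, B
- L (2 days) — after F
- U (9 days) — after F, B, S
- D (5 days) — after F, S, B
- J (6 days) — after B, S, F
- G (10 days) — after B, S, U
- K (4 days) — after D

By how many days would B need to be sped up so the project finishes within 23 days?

5

Current finish: 28 days; target: 23.
B is on every critical path, so each day cut from B cuts the finish by one (this holds down to a finish of 23).
Need 28 − 23 = 5 days off B → B becomes 1 day, finish becomes 23.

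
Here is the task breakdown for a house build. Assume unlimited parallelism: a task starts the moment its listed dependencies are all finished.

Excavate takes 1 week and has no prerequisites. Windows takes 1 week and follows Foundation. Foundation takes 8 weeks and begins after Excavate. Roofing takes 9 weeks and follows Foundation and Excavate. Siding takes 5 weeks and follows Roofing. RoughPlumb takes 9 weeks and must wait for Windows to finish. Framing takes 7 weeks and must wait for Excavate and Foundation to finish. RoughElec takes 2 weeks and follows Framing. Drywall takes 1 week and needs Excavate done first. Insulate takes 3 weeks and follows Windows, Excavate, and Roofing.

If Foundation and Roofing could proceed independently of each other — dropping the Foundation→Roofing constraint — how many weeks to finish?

19

With the dependency in place, Excavate→Foundation→Roofing→Siding = 1+8+9+5 = 23 sets the finish at 23 weeks.
Without Foundation→Roofing, Roofing's earliest start moves from 9 to 1.
After: Excavate→Foundation→Windows→RoughPlumb = 1+8+1+9 = 19 → 19 weeks.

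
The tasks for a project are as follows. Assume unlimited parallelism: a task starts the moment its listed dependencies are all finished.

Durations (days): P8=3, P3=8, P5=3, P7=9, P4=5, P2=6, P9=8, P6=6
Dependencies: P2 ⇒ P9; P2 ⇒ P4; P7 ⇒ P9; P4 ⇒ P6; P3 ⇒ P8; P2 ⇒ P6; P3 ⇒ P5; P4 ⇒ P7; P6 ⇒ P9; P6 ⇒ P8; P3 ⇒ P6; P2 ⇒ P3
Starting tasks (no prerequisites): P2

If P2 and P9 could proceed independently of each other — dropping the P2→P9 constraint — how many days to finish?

With the dependency in place, P2→P3→P6→P9 = 6+8+6+8 = 28 sets the finish at 28 days.
Dropping P2→P9 doesn't change P9's earliest start (20); another predecessor still binds.
New critical path: P2→P3→P6→P9 = 6+8+6+8 = 28 ⇒ 28 days.

28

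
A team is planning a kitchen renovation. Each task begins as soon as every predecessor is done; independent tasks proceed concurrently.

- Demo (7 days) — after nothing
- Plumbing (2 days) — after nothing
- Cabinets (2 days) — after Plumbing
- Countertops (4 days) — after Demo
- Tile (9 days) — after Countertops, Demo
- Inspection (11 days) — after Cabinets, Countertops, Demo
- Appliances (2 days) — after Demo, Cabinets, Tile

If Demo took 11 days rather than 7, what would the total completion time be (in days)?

Critical path before the change: Demo→Countertops→Tile→Appliances = 7+4+9+2 = 22 giving 22 days.
Since Demo is critical, the +4 change carries straight to that chain (now 26 days).
That remains the longest chain; total 26 days.

26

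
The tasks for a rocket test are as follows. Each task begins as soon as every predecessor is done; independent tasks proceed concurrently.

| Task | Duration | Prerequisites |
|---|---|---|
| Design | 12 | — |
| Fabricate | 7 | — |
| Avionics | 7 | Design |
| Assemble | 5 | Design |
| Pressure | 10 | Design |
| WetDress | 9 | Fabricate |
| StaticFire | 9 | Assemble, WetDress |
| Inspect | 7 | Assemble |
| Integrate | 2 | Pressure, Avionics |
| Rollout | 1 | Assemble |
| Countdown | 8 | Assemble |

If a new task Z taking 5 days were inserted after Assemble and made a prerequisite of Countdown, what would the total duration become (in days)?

30

Originally the rocket test takes 26 days.
With Z inserted, Countdown now waits for max(Assemble, Z).
New critical path: Design→Assemble→Z→Countdown = 12+5+5+8 = 30 ⇒ 30 days.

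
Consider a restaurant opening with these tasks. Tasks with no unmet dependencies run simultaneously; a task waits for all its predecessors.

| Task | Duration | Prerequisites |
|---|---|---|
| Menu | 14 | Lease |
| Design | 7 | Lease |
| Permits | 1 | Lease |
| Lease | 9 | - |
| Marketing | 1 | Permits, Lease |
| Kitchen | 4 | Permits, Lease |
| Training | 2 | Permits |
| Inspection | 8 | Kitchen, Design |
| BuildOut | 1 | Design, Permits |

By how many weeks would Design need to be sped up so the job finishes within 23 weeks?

1

Current finish: 24 weeks; target: 23.
Design is on every critical path, so each week cut from Design cuts the finish by one (this holds down to a finish of 23).
Need 24 − 23 = 1 week off Design → Design becomes 6 weeks, finish becomes 23.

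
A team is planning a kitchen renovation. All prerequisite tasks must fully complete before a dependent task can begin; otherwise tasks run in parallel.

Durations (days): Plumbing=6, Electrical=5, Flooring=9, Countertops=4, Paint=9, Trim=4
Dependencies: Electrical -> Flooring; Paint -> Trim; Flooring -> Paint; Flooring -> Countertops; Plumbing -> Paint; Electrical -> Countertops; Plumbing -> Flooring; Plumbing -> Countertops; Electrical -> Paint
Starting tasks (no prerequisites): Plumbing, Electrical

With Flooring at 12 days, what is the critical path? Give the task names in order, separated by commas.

Critical path before the change: Plumbing→Flooring→Paint→Trim = 6+9+9+4 = 28 giving 28 days.
Since Flooring is critical, the +3 change carries straight to that chain (now 31 days).
No other chain overtakes it, so the finish is 31 days.

Plumbing, Flooring, Paint, Trim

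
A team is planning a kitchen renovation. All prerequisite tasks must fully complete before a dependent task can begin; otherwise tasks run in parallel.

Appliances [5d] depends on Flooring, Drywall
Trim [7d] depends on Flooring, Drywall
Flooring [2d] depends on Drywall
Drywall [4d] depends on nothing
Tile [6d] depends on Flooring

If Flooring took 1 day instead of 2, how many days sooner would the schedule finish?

The binding path is Drywall→Flooring→Trim = 4+2+7 = 13; finish at 13 days.
Flooring lies on that path, so at 1 day the path becomes 12 days.
No other chain overtakes it, so the finish is 12 days.
Change in finish: 12 − 13 = -1 days.

1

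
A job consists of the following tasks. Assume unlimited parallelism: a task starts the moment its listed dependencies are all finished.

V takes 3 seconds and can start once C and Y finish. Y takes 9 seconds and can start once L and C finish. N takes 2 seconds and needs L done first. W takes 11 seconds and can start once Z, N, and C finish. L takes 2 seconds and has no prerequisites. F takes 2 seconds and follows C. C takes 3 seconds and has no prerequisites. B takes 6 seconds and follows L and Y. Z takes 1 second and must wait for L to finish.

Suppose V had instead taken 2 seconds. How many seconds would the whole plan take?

Actual critical path: C→Y→B = 3+9+6 = 18 ⇒ 18 seconds.
The longest path through V is only 15 seconds, so V has float 3.
The critical path is still C→Y→B; finish is now 18 seconds.

18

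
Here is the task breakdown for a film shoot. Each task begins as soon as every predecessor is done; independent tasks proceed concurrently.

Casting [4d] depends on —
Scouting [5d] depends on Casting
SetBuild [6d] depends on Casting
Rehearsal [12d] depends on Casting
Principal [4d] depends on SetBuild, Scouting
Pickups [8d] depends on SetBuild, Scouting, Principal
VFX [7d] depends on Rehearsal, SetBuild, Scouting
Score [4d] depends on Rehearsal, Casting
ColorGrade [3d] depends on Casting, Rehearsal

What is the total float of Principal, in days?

The longest chain is Casting→Rehearsal→VFX = 4+12+7 = 23; overall finish 23 days.
Principal finishes as early as 14 and must finish by 15.
So Principal can slip 15 − 14 = 1 day.

1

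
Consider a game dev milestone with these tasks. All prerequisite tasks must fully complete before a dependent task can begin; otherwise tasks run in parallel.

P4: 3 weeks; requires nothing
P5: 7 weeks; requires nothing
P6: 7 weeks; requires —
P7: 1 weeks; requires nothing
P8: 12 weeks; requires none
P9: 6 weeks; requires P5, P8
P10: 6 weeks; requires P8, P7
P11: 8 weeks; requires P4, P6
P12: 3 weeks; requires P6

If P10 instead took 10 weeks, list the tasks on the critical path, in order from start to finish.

Critical path before the change: P8→P10 = 12+6 = 18 giving 18 weeks.
P10 is on the critical path; changing it to 10 makes that path 22 weeks.
The critical path is still P8→P10; finish is now 22 weeks.

P8, P10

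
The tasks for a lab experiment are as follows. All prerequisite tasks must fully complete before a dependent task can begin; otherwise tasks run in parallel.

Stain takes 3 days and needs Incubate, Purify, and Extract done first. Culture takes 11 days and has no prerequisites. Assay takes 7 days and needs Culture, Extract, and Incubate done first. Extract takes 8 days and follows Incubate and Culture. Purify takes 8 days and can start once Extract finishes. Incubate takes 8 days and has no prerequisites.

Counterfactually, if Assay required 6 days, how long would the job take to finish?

Baseline: Culture→Extract→Purify→Stain = 11+8+8+3 = 30 → 30 days.
Assay has 4 days of float (longest path through it is 26).
That remains the longest chain; total 30 days.

30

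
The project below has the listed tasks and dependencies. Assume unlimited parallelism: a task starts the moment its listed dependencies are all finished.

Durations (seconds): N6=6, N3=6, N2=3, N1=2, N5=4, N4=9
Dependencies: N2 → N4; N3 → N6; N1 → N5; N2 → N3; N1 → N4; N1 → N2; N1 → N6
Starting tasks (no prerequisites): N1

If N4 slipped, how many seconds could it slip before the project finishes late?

3

Critical path: N1→N2→N3→N6 = 2+3+6+6 = 17, so the finish is 17 seconds.
N4 finishes as early as 14 and must finish by 17.
Slack of N4 = 8 − 5 = 3 seconds.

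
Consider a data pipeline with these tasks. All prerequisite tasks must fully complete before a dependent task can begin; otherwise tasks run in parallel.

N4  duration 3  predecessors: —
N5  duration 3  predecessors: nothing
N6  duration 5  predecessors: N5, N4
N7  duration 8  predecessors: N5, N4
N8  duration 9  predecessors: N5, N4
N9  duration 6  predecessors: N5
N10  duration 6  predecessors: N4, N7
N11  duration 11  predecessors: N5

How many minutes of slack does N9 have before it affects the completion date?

8

N4→N7→N10 = 3+8+6 = 17 sets the makespan at 17 minutes.
The longest chain containing N9 totals 9 minutes.
Float = 17 − 9 = 8.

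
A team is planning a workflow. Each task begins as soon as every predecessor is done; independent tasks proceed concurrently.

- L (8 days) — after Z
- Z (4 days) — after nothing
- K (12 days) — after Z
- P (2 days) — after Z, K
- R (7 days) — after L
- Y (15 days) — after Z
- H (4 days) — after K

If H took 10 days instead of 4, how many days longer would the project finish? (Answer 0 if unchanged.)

6

The binding path is Z→K→H = 4+12+4 = 20; finish at 20 days.
H lies on that path, so at 10 days the path becomes 26 days.
The critical path is still Z→K→H; finish is now 26 days.
Change in finish: 26 − 20 = +6 days.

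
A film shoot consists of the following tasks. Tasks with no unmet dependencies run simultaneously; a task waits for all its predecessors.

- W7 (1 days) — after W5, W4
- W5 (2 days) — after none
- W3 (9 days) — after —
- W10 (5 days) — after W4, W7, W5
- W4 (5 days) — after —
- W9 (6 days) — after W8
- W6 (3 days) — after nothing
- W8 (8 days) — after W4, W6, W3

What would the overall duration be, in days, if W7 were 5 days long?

23

Actual critical path: W3→W8→W9 = 9+8+6 = 23 ⇒ 23 days.
W7 is off the critical path — its longest chain is 11 days, giving 12 of slack.
That remains the longest chain; total 23 days.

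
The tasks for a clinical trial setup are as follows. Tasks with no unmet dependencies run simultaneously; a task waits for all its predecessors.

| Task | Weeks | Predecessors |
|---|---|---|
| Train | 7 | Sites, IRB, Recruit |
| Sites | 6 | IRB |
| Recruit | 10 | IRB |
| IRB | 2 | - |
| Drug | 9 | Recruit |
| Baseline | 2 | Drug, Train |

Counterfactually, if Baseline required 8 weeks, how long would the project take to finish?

Baseline: IRB→Recruit→Drug→Baseline = 2+10+9+2 = 23 → 23 weeks.
Since Baseline is critical, the +6 change carries straight to that chain (now 29 weeks).
No other chain overtakes it, so the finish is 29 weeks.

29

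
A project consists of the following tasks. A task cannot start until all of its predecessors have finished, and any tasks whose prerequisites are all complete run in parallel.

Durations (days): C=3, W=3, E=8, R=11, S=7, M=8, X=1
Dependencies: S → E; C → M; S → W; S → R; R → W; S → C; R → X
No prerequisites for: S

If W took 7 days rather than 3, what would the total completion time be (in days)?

As given, the longest chain is S→R→W = 7+11+3 = 21, so the finish is 21 days.
W lies on that path, so at 7 days the path becomes 25 days.
No other chain overtakes it, so the finish is 25 days.

25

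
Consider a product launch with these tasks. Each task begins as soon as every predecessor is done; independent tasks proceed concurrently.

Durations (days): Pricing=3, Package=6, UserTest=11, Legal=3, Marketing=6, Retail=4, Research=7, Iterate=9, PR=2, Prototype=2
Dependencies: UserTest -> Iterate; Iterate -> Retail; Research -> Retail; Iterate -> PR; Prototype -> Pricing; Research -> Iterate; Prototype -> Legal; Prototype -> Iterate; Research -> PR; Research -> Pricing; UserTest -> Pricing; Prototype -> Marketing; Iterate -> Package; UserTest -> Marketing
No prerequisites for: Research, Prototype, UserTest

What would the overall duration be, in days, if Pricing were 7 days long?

26

Critical path before the change: UserTest→Iterate→Package = 11+9+6 = 26 giving 26 days.
The longest path through Pricing is only 14 days, so Pricing has float 12.
No other chain overtakes it, so the finish is 26 days.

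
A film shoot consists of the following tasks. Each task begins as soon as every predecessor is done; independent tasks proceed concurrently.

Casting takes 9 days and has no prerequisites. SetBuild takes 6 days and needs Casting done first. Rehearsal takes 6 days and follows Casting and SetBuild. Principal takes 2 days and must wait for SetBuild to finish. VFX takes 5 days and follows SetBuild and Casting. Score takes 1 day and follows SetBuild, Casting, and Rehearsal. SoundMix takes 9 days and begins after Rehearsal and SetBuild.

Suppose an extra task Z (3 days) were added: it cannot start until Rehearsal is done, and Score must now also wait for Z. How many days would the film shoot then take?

Originally the film shoot takes 30 days.
With Z inserted, Score now waits for max(SetBuild, Casting, Rehearsal, Z).
New critical path: Casting→SetBuild→Rehearsal→SoundMix = 9+6+6+9 = 30 ⇒ 30 days.

30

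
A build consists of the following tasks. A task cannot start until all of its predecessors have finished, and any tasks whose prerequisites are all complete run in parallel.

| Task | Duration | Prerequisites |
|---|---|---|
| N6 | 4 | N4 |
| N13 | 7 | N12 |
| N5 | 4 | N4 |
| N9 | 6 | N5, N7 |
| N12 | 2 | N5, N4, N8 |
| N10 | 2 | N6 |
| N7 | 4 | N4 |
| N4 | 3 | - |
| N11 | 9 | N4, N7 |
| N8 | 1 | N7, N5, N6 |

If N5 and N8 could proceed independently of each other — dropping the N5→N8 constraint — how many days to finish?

Original critical path: N4→N5→N8→N12→N13 = 3+4+1+2+7 = 17 ⇒ 17 days.
Dropping N5→N8 doesn't change N8's earliest start (7); another predecessor still binds.
New critical path: N4→N6→N8→N12→N13 = 3+4+1+2+7 = 17 ⇒ 17 days.

17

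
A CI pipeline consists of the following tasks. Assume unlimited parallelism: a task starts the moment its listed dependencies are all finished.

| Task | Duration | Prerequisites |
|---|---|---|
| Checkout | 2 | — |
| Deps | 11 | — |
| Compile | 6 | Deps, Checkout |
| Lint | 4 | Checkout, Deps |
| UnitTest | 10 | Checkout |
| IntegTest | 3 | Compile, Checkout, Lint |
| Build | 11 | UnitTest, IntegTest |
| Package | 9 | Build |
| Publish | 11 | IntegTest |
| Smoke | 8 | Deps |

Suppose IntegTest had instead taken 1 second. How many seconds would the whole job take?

38

Critical path before the change: Deps→Compile→IntegTest→Build→Package = 11+6+3+11+9 = 40 giving 40 seconds.
Since IntegTest is critical, the -2 change carries straight to that chain (now 38 seconds).
The critical path is still Deps→Compile→IntegTest→Build→Package; finish is now 38 seconds.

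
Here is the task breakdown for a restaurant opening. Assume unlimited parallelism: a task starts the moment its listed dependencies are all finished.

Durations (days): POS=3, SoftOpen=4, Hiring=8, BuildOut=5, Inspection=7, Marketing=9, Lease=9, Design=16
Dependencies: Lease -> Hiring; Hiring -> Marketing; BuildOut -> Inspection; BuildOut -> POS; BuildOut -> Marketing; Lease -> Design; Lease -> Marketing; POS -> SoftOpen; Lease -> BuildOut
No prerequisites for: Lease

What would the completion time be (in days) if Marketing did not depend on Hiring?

With the dependency in place, Lease→Hiring→Marketing = 9+8+9 = 26 sets the finish at 26 days.
Without Hiring→Marketing, Marketing's earliest start moves from 17 to 14.
New critical path: Lease→Design = 9+16 = 25 ⇒ 25 days.

25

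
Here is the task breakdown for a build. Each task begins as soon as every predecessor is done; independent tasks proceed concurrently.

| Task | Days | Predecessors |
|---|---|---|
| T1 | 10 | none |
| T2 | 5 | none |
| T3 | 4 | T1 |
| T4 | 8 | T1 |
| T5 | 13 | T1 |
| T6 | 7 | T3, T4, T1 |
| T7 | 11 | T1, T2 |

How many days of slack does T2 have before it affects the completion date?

9

T1→T4→T6 = 10+8+7 = 25 sets the makespan at 25 days.
T2 finishes as early as 5 and must finish by 14.
So T2 can slip 14 − 5 = 9 days.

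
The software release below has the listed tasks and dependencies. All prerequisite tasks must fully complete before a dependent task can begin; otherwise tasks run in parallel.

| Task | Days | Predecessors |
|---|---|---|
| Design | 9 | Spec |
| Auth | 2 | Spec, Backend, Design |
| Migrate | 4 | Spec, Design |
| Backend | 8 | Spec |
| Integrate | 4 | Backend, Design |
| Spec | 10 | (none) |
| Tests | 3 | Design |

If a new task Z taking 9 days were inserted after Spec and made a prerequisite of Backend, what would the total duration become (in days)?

31

Originally the plan takes 23 days.
With Z inserted, Backend now waits for max(Spec, Z).
New critical path: Spec→Z→Backend→Integrate = 10+9+8+4 = 31 ⇒ 31 days.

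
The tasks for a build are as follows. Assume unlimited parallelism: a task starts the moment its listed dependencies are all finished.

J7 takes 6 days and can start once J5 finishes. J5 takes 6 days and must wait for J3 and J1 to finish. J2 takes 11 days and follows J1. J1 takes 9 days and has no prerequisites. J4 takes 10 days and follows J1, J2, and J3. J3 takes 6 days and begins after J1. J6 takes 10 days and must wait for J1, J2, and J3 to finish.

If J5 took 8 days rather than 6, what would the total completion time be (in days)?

As given, the longest chain is J1→J2→J4 = 9+11+10 = 30, so the finish is 30 days.
J5 is off the critical path — its longest chain is 27 days, giving 3 of slack.
That remains the longest chain; total 30 days.

30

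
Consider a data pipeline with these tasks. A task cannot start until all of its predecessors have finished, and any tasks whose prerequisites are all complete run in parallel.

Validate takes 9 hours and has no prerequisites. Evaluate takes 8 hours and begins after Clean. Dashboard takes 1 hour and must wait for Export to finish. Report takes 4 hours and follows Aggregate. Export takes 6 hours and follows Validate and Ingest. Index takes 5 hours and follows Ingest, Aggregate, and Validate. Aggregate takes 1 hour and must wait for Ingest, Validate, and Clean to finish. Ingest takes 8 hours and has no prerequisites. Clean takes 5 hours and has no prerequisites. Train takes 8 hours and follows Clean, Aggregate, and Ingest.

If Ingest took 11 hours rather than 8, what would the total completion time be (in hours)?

20

As given, the longest chain is Validate→Aggregate→Train = 9+1+8 = 18, so the finish is 18 hours.
Ingest is off the critical path — its longest chain is 17 hours, giving 1 of slack.
New critical path: Ingest→Aggregate→Train = 11+1+8 = 20 ⇒ 20 hours.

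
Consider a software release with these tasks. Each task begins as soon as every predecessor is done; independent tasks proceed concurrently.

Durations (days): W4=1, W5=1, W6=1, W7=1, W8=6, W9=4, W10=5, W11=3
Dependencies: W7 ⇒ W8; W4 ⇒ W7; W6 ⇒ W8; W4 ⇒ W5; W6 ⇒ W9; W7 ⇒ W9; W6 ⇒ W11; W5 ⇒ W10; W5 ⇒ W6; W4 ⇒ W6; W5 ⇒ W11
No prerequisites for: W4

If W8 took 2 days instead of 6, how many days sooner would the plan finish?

2

Baseline: W4→W5→W6→W8 = 1+1+1+6 = 9 → 9 days.
W8 is on the critical path; changing it to 2 makes that path 5 days.
New critical path: W4→W5→W6→W9 = 1+1+1+4 = 7 ⇒ 7 days.
Change in finish: 7 − 9 = -2 days.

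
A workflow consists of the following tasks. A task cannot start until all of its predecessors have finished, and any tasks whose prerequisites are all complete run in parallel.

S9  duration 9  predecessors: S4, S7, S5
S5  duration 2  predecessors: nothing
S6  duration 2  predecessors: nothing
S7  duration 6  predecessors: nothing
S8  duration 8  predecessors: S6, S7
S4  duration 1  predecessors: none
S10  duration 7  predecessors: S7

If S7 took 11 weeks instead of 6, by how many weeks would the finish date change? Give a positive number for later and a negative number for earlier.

As given, the longest chain is S7→S9 = 6+9 = 15, so the finish is 15 weeks.
S7 is on the critical path; changing it to 11 makes that path 20 weeks.
The critical path is still S7→S9; finish is now 20 weeks.
Change in finish: 20 − 15 = +5 weeks.

5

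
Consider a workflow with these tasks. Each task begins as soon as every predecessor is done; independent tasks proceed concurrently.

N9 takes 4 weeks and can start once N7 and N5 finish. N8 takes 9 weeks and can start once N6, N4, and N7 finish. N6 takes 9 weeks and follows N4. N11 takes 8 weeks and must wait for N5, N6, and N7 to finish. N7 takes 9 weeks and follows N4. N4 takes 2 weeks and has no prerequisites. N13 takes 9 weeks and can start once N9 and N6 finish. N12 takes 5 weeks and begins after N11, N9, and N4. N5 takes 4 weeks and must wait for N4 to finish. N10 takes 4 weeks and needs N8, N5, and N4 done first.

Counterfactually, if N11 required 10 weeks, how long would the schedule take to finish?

26

The binding path is N4→N6→N11→N12 = 2+9+8+5 = 24; finish at 24 weeks.
N11 is on the critical path; changing it to 10 makes that path 26 weeks.
The critical path is still N4→N6→N11→N12; finish is now 26 weeks.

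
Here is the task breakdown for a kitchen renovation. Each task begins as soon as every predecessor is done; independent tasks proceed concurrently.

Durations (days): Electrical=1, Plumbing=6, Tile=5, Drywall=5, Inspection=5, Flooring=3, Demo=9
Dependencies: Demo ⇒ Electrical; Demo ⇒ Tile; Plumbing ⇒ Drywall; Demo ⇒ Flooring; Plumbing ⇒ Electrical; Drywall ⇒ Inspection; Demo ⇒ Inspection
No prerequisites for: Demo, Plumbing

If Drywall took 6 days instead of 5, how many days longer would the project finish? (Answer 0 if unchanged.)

1

As given, the longest chain is Plumbing→Drywall→Inspection = 6+5+5 = 16, so the finish is 16 days.
Drywall is on the critical path; changing it to 6 makes that path 17 days.
The critical path is still Plumbing→Drywall→Inspection; finish is now 17 days.
Change in finish: 17 − 16 = +1 days.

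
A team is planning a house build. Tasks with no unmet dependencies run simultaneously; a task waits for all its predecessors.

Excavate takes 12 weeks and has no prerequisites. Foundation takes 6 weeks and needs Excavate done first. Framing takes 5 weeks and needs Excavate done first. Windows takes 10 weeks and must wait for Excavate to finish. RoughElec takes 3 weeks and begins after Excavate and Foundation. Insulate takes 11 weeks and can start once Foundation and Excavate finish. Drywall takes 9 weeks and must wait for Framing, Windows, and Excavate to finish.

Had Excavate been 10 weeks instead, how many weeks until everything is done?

29

Baseline: Excavate→Windows→Drywall = 12+10+9 = 31 → 31 weeks.
Since Excavate is critical, the -2 change carries straight to that chain (now 29 weeks).
No other chain overtakes it, so the finish is 29 weeks.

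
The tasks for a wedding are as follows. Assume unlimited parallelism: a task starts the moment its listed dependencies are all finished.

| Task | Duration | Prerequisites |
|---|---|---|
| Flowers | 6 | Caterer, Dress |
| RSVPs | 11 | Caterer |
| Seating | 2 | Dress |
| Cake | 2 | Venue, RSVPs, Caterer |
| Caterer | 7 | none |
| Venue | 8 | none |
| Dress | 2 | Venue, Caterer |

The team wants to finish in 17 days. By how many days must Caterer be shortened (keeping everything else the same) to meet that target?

Current finish: 20 days; target: 17.
Caterer is on every critical path, so each day cut from Caterer cuts the finish by one (this holds down to a finish of 16).
Need 20 − 17 = 3 days off Caterer → Caterer becomes 4 days, finish becomes 17.

3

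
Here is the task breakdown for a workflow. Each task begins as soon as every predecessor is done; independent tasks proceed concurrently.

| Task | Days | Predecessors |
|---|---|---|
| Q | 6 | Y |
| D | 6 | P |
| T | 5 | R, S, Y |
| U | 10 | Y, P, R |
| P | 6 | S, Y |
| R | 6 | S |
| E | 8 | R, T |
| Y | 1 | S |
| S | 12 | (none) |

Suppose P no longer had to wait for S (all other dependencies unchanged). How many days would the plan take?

31

With the dependency in place, S→R→T→E = 12+6+5+8 = 31 sets the finish at 31 days.
Dropping S→P doesn't change P's earliest start (13); another predecessor still binds.
After: S→R→T→E = 12+6+5+8 = 31 → 31 days.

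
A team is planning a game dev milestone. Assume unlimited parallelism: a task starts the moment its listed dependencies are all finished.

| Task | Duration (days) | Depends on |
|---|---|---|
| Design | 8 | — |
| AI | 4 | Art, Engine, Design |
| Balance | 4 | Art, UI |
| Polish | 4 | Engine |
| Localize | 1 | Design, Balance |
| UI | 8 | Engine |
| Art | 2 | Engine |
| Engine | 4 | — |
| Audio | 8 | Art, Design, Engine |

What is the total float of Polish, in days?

9

The longest chain is Engine→UI→Balance→Localize = 4+8+4+1 = 17; overall finish 17 days.
Polish finishes as early as 8 and must finish by 17.
So Polish can slip 17 − 8 = 9 days.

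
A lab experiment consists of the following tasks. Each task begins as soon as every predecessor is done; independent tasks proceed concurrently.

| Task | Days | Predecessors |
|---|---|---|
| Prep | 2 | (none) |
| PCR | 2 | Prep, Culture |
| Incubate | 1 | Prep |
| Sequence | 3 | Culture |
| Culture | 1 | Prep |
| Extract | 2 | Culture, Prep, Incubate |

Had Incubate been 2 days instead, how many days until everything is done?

6

Actual critical path: Prep→Culture→Sequence = 2+1+3 = 6 ⇒ 6 days.
Incubate has 1 day of float (longest path through it is 5).
The critical path is still Prep→Culture→Sequence; finish is now 6 days.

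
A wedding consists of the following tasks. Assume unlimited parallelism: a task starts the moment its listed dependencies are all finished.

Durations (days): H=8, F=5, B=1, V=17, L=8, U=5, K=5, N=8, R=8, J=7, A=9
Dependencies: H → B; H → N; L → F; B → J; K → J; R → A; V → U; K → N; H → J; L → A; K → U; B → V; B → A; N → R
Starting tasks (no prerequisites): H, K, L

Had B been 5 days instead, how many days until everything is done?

As given, the longest chain is H→N→R→A = 8+8+8+9 = 33, so the finish is 33 days.
B has 2 days of float (longest path through it is 31).
Now H→B→V→U = 8+5+17+5 = 35 is longest, so the finish becomes 35 days.

35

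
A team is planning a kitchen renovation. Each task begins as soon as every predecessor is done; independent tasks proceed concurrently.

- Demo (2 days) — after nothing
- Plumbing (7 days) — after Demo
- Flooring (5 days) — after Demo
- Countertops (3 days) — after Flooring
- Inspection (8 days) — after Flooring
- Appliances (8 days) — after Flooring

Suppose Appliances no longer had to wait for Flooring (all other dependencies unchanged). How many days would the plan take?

15

Before: longest chain Demo→Flooring→Inspection = 2+5+8 = 15, finish 15.
Without Flooring→Appliances, Appliances's earliest start moves from 7 to 0.
New critical path: Demo→Flooring→Inspection = 2+5+8 = 15 ⇒ 15 days.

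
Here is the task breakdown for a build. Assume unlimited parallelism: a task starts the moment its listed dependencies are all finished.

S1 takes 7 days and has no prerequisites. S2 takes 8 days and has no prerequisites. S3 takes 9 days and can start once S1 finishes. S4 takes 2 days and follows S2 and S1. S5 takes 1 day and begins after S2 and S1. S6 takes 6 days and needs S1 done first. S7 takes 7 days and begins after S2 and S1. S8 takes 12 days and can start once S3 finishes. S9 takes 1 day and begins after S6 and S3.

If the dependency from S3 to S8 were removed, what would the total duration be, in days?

17

Before: longest chain S1→S3→S8 = 7+9+12 = 28, finish 28.
Without S3→S8, S8's earliest start moves from 16 to 0.
The longest chain is now S1→S3→S9 = 7+9+1 = 17, so the schedule takes 17 days.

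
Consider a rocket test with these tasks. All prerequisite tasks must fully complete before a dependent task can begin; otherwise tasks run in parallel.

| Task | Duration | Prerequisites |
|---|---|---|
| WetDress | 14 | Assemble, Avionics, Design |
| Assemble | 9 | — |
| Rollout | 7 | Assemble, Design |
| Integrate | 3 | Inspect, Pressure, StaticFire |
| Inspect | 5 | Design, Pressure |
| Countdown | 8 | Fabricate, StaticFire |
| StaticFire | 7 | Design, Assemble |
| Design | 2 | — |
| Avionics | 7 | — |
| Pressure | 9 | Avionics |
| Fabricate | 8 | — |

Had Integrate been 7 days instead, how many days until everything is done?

As given, the longest chain is Avionics→Pressure→Inspect→Integrate = 7+9+5+3 = 24, so the finish is 24 days.
Integrate lies on that path, so at 7 days the path becomes 28 days.
The critical path is still Avionics→Pressure→Inspect→Integrate; finish is now 28 days.

28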